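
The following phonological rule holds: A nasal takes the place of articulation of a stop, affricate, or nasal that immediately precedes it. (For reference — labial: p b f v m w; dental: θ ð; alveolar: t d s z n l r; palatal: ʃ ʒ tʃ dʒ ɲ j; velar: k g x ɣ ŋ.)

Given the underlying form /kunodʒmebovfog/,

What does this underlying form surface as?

/m/ after /dʒ/ (palatal) → [ɲ]

[kunodʒɲebovfog]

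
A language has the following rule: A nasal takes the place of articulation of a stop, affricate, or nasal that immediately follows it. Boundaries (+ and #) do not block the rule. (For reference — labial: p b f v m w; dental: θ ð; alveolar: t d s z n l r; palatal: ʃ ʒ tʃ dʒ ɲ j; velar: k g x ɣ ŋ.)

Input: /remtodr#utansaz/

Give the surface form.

[rentodr#utansaz]

/m/ before /t/ (alveolar) → [n]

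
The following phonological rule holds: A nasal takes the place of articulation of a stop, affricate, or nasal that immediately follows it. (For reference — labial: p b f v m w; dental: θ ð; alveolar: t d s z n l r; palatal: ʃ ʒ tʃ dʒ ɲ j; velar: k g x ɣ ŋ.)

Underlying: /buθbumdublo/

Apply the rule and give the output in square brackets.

/m/ before /d/ (alveolar) → [n]

[buθbundublo]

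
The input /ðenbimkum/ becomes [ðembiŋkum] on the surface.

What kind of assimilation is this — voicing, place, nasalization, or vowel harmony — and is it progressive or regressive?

/n/→[m] /m/→[ŋ].
Each target copies a feature from the following segment, so the direction is regressive.

place assimilation, regressive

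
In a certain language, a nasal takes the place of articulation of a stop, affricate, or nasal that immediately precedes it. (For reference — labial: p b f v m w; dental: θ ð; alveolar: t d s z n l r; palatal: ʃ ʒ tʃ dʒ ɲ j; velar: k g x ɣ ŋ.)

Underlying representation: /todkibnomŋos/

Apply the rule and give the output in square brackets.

/n/ after /b/ (labial) → [m]
/ŋ/ after /m/ (labial) → [m]

[todkibmommos]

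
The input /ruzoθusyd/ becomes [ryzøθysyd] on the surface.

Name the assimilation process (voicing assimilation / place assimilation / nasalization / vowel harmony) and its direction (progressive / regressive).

vowel harmony, regressive

/u/→[y] /o/→[ø] /u/→[y].
Vowels agree with the last vowel, so the harmony is regressive.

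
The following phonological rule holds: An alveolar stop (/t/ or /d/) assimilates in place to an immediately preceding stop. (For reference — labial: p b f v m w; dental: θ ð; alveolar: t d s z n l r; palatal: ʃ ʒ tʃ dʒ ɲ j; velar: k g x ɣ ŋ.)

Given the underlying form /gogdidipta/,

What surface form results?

[goggidippa]

/d/ after /g/ (velar) → [g]
/t/ after /p/ (labial) → [p]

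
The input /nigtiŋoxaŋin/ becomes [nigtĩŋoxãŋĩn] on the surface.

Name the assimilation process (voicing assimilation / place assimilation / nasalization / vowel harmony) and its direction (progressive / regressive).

/i/→[ĩ] /a/→[ã] /i/→[ĩ].
Each target copies a feature from the following segment, so the direction is regressive.

nasalization, regressive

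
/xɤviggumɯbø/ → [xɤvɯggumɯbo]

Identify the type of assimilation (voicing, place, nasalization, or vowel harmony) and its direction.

vowel harmony, progressive

/i/→[ɯ] /ø/→[o].
Vowels agree with the first vowel, so the harmony is progressive.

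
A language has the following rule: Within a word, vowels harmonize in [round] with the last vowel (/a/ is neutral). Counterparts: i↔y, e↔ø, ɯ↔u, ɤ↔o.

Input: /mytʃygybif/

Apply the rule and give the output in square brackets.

/y/ harmonizes with /i/ ([-round]) → [i]
/y/ harmonizes with /i/ ([-round]) → [i]
/y/ harmonizes with /i/ ([-round]) → [i]

[mitʃigibif]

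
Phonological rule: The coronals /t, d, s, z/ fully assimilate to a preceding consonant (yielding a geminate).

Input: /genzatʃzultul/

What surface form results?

[gennatʃtʃullul]

/z/ after /n/ → [n] (total assimilation)
/z/ after /tʃ/ → [tʃ] (total assimilation)
/t/ after /l/ → [l] (total assimilation)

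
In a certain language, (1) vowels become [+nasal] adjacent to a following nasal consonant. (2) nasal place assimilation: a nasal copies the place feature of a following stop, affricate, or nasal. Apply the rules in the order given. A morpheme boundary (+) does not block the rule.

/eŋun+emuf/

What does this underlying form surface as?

[ẽŋũn+ẽmuf]

Rule 1: /e/ before nasal /ŋ/ → [ẽ]
Rule 1: /u/ before nasal /n/ → [ũ]
Rule 1: /e/ before nasal /m/ → [ẽ]
After rule 1: ẽŋũn+ẽmuf
Rule 2: no segment meets the rule's conditions; no change.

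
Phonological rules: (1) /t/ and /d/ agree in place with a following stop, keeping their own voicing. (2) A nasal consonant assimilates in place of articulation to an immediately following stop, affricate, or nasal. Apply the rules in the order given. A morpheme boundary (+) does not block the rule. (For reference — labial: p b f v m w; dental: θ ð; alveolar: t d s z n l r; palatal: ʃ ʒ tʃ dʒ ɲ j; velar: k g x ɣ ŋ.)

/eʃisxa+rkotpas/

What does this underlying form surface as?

Rule 1: /t/ before /p/ (labial) → [p]
After rule 1: eʃisxa+rkoppas
Rule 2: no segment meets the rule's conditions; no change.

[eʃisxa+rkoppas]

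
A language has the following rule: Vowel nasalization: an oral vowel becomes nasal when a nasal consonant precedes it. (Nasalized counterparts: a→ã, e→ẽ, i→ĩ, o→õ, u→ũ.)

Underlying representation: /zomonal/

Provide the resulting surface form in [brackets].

/o/ after nasal /m/ → [õ]
/a/ after nasal /n/ → [ã]

[zomõnãl]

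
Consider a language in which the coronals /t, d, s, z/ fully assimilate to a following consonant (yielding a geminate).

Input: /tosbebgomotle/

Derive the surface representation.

/s/ before /b/ → [b] (total assimilation)
/t/ before /l/ → [l] (total assimilation)

[tobbebgomolle]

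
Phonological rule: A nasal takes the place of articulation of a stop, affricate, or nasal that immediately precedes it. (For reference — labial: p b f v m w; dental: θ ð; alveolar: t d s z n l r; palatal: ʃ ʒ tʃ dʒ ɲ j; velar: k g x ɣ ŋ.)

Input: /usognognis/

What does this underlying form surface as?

/n/ after /g/ (velar) → [ŋ]
/n/ after /g/ (velar) → [ŋ]

[usogŋogŋis]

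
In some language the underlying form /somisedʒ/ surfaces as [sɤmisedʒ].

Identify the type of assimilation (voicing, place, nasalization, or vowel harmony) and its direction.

vowel harmony, regressive

/o/→[ɤ].
Vowels agree with the last vowel, so the harmony is regressive.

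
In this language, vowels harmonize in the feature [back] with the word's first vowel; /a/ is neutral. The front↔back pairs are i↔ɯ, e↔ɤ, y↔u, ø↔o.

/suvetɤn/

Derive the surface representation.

[suvɤtɤn]

/e/ harmonizes with /u/ ([+back]) → [ɤ]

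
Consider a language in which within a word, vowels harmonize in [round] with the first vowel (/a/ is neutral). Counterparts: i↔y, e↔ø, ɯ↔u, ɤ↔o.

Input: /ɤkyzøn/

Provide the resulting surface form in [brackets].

/y/ harmonizes with /ɤ/ ([-round]) → [i]
/ø/ harmonizes with /ɤ/ ([-round]) → [e]

[ɤkizen]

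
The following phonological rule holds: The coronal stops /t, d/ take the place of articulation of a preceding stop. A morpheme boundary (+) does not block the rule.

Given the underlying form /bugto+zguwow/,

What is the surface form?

/t/ after /g/ (velar) → [k]

[bugko+zguwow]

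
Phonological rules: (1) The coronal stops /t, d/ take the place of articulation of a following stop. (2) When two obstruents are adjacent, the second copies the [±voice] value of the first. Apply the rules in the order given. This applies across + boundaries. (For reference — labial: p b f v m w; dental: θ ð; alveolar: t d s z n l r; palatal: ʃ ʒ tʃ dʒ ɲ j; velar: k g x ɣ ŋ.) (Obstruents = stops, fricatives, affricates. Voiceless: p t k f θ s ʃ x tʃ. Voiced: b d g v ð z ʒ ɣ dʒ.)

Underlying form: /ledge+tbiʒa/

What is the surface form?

Rule 1: /d/ before /g/ (velar) → [g]
Rule 1: /t/ before /b/ (labial) → [p]
After rule 1: legge+pbiʒa
Rule 2: /b/ after /p/ (voiceless) → [p]

[legge+ppiʒa]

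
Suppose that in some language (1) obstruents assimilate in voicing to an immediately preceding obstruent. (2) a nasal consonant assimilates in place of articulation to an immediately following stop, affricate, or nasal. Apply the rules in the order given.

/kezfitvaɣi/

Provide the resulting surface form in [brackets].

[kezvitfaɣi]

Rule 1: /f/ after /z/ (voiced) → [v]
Rule 1: /v/ after /t/ (voiceless) → [f]
After rule 1: kezvitfaɣi
Rule 2: no segment meets the rule's conditions; no change.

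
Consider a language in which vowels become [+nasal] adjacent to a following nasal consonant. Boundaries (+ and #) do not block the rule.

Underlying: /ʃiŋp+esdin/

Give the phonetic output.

/i/ before nasal /ŋ/ → [ĩ]
/i/ before nasal /n/ → [ĩ]

[ʃĩŋp+esdĩn]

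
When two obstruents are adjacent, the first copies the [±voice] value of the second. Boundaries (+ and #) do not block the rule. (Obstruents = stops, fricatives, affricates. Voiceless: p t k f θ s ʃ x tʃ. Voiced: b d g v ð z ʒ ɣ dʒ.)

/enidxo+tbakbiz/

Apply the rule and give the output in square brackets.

[enitxo+dbagbiz]

/d/ before /x/ (voiceless) → [t]
/t/ before /b/ (voiced) → [d]
/k/ before /b/ (voiced) → [g]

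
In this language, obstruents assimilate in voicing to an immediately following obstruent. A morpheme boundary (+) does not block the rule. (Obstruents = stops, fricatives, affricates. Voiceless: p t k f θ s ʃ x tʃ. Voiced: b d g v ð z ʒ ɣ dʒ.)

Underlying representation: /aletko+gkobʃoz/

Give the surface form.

/g/ before /k/ (voiceless) → [k]
/b/ before /ʃ/ (voiceless) → [p]

[aletko+kkopʃoz]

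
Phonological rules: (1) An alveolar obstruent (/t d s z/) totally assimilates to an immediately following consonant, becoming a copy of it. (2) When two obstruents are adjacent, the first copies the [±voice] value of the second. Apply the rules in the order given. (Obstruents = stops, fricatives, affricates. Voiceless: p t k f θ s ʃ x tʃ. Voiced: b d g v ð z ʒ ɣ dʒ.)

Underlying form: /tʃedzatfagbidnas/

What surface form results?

[tʃezzaffagbinnas]

Rule 1: /d/ before /z/ → [z] (total assimilation)
Rule 1: /t/ before /f/ → [f] (total assimilation)
Rule 1: /d/ before /n/ → [n] (total assimilation)
After rule 1: tʃezzaffagbinnas
Rule 2: no segment meets the rule's conditions; no change.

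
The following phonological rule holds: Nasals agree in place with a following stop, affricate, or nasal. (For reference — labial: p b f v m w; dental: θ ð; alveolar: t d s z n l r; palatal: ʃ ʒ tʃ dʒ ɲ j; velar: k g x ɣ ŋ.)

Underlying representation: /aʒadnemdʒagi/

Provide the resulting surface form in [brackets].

/m/ before /dʒ/ (palatal) → [ɲ]

[aʒadneɲdʒagi]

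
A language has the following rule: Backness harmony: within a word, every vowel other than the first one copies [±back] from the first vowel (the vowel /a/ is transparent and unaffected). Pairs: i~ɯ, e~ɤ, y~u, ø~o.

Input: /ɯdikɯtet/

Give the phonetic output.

/i/ harmonizes with /ɯ/ ([+back]) → [ɯ]
/e/ harmonizes with /ɯ/ ([+back]) → [ɤ]

[ɯdɯkɯtɤt]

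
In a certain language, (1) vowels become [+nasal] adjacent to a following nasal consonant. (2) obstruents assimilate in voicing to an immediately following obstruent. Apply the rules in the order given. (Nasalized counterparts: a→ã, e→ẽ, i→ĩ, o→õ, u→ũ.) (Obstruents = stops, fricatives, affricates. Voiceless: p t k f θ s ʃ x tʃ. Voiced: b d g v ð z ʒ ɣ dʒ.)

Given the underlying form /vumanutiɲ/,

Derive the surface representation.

Rule 1: /u/ before nasal /m/ → [ũ]
Rule 1: /a/ before nasal /n/ → [ã]
Rule 1: /i/ before nasal /ɲ/ → [ĩ]
After rule 1: vũmãnutĩɲ
Rule 2: no segment meets the rule's conditions; no change.

[vũmãnutĩɲ]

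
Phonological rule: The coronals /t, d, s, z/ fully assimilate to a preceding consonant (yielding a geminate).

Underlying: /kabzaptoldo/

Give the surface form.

[kabbappollo]

/z/ after /b/ → [b] (total assimilation)
/t/ after /p/ → [p] (total assimilation)
/d/ after /l/ → [l] (total assimilation)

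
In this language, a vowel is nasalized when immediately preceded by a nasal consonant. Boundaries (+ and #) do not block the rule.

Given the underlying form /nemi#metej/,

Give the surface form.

/e/ after nasal /n/ → [ẽ]
/i/ after nasal /m/ → [ĩ]
/e/ after nasal /m/ → [ẽ]

[nẽmĩ#mẽtej]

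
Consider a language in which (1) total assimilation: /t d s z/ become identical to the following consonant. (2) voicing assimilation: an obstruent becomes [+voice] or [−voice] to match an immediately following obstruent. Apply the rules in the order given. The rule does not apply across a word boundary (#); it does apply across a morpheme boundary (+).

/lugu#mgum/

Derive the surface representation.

Rule 1: no segment meets the rule's conditions; no change.
After rule 1: lugu#mgum
Rule 2: no segment meets the rule's conditions; no change.

[lugu#mgum]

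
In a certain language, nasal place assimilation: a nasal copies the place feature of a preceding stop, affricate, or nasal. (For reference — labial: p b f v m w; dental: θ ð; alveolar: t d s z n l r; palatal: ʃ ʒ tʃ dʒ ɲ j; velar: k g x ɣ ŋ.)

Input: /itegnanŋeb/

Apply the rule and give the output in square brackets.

/n/ after /g/ (velar) → [ŋ]
/ŋ/ after /n/ (alveolar) → [n]

[itegŋanneb]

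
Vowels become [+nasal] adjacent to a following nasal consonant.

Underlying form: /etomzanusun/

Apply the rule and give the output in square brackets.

[etõmzãnusũn]

/o/ before nasal /m/ → [õ]
/a/ before nasal /n/ → [ã]
/u/ before nasal /n/ → [ũ]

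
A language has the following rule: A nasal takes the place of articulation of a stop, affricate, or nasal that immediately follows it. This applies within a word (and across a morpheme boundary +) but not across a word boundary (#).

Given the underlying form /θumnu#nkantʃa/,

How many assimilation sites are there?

/m/ before /n/ (alveolar) → [n]
/n/ before /k/ (velar) → [ŋ]
/n/ before /tʃ/ (palatal) → [ɲ]
3 segments change.

3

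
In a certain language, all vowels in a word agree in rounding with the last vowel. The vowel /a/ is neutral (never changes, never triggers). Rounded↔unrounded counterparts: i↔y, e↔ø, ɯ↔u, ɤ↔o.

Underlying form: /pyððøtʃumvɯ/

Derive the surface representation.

/y/ harmonizes with /ɯ/ ([-round]) → [i]
/ø/ harmonizes with /ɯ/ ([-round]) → [e]
/u/ harmonizes with /ɯ/ ([-round]) → [ɯ]

[piððetʃɯmvɯ]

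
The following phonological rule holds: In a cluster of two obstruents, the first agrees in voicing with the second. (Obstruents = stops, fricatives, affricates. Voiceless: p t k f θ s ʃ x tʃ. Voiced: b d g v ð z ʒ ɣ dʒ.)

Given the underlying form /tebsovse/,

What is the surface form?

[tepsofse]

/b/ before /s/ (voiceless) → [p]
/v/ before /s/ (voiceless) → [f]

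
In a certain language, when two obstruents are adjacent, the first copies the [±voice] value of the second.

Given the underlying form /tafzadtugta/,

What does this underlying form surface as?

[tavzattukta]

/f/ before /z/ (voiced) → [v]
/d/ before /t/ (voiceless) → [t]
/g/ before /t/ (voiceless) → [k]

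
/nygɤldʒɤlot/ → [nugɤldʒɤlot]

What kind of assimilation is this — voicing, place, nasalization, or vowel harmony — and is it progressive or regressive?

/y/→[u].
Vowels agree with the last vowel, so the harmony is regressive.

vowel harmony, regressive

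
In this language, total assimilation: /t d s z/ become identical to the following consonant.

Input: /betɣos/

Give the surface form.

[beɣɣos]

/t/ before /ɣ/ → [ɣ] (total assimilation)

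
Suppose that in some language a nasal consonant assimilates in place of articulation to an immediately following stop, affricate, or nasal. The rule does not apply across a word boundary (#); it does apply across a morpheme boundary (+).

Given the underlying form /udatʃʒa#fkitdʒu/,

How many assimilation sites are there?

No segment meets the rule's conditions.

0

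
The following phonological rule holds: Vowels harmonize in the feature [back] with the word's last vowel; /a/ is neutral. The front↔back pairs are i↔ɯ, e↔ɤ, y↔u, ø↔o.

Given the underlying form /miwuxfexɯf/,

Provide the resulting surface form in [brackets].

/i/ harmonizes with /ɯ/ ([+back]) → [ɯ]
/e/ harmonizes with /ɯ/ ([+back]) → [ɤ]

[mɯwuxfɤxɯf]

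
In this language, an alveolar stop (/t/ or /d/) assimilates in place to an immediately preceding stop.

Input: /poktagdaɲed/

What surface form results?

/t/ after /k/ (velar) → [k]
/d/ after /g/ (velar) → [g]

[pokkaggaɲed]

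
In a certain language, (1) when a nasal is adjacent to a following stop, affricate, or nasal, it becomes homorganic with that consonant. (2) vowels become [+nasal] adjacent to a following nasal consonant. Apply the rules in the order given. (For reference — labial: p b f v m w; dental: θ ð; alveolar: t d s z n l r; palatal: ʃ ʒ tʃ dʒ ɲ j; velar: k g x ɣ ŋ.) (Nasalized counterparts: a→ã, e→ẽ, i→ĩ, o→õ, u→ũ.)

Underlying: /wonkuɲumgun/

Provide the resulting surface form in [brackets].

[wõŋkũɲũŋgũn]

Rule 1: /n/ before /k/ (velar) → [ŋ]
Rule 1: /m/ before /g/ (velar) → [ŋ]
After rule 1: woŋkuɲuŋgun
Rule 2: /o/ before nasal /ŋ/ → [õ]
Rule 2: /u/ before nasal /ɲ/ → [ũ]
Rule 2: /u/ before nasal /ŋ/ → [ũ]
Rule 2: /u/ before nasal /n/ → [ũ]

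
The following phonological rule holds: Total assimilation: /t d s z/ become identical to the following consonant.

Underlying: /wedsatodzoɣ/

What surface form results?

/d/ before /s/ → [s] (total assimilation)
/d/ before /z/ → [z] (total assimilation)

[wessatozzoɣ]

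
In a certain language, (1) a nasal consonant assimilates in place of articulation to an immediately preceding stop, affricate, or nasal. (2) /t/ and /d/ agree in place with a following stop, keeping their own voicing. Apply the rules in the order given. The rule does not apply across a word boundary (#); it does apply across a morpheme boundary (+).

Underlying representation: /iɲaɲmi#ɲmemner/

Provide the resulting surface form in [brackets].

Rule 1: /m/ after /ɲ/ (palatal) → [ɲ]
Rule 1: /m/ after /ɲ/ (palatal) → [ɲ]
Rule 1: /n/ after /m/ (labial) → [m]
After rule 1: iɲaɲɲi#ɲɲemmer
Rule 2: no segment meets the rule's conditions; no change.

[iɲaɲɲi#ɲɲemmer]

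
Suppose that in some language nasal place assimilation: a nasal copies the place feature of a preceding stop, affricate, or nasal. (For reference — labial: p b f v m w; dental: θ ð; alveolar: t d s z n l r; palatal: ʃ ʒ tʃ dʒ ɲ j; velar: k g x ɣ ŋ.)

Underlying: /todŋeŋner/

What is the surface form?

/ŋ/ after /d/ (alveolar) → [n]
/n/ after /ŋ/ (velar) → [ŋ]

[todneŋŋer]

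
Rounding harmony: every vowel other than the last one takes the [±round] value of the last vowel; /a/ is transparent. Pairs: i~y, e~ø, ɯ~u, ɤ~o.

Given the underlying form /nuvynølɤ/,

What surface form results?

/u/ harmonizes with /ɤ/ ([-round]) → [ɯ]
/y/ harmonizes with /ɤ/ ([-round]) → [i]
/ø/ harmonizes with /ɤ/ ([-round]) → [e]

[nɯvinelɤ]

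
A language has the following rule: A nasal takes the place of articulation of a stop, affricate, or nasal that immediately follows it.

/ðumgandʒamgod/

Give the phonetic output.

/m/ before /g/ (velar) → [ŋ]
/n/ before /dʒ/ (palatal) → [ɲ]
/m/ before /g/ (velar) → [ŋ]

[ðuŋgaɲdʒaŋgod]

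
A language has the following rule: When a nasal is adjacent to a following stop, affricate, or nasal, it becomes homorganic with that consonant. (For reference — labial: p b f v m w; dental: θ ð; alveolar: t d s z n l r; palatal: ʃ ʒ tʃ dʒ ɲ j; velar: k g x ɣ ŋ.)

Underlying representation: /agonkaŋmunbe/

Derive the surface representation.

/n/ before /k/ (velar) → [ŋ]
/ŋ/ before /m/ (labial) → [m]
/n/ before /b/ (labial) → [m]

[agoŋkammumbe]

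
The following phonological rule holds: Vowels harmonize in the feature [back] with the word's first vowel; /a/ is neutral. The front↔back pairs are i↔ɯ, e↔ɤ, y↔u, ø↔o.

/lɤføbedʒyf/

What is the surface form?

/ø/ harmonizes with /ɤ/ ([+back]) → [o]
/e/ harmonizes with /ɤ/ ([+back]) → [ɤ]
/y/ harmonizes with /ɤ/ ([+back]) → [u]

[lɤfobɤdʒuf]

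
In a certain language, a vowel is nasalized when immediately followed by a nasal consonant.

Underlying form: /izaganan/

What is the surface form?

[izagãnãn]

/a/ before nasal /n/ → [ã]
/a/ before nasal /n/ → [ã]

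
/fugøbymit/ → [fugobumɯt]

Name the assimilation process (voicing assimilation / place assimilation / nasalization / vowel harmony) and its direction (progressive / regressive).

/ø/→[o] /y/→[u] /i/→[ɯ].
Vowels agree with the first vowel, so the harmony is progressive.

vowel harmony, progressive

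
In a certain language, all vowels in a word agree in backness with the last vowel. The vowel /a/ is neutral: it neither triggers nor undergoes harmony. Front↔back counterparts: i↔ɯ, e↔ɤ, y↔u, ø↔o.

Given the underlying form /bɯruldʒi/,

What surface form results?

[biryldʒi]

/ɯ/ harmonizes with /i/ ([-back]) → [i]
/u/ harmonizes with /i/ ([-back]) → [y]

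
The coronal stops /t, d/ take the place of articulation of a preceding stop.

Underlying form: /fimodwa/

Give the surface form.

[fimodwa]

no segment meets the rule's conditions; no change.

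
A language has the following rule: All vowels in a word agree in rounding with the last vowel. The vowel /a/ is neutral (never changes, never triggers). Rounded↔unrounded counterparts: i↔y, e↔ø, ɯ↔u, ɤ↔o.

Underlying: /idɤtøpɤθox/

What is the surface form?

[ydotøpoθox]

/i/ harmonizes with /o/ ([+round]) → [y]
/ɤ/ harmonizes with /o/ ([+round]) → [o]
/ɤ/ harmonizes with /o/ ([+round]) → [o]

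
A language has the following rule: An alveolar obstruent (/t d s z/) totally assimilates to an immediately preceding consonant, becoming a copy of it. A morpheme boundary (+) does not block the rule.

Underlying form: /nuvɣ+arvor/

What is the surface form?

no segment meets the rule's conditions; no change.

[nuvɣ+arvor]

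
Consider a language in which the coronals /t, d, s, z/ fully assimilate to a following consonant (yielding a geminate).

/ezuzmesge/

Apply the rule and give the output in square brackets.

[ezummegge]

/z/ before /m/ → [m] (total assimilation)
/s/ before /g/ → [g] (total assimilation)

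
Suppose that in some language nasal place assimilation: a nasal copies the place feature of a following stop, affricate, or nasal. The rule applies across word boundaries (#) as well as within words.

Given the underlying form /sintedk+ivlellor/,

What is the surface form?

no segment meets the rule's conditions; no change.

[sintedk+ivlellor]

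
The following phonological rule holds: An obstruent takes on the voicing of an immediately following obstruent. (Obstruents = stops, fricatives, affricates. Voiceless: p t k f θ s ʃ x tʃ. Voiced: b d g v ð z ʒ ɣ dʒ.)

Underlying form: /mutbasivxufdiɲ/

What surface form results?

[mudbasifxuvdiɲ]

/t/ before /b/ (voiced) → [d]
/v/ before /x/ (voiceless) → [f]
/f/ before /d/ (voiced) → [v]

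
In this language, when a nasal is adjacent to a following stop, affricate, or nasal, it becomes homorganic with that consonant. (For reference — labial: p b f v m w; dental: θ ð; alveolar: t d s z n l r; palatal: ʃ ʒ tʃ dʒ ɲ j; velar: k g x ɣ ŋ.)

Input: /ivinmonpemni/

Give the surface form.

/n/ before /m/ (labial) → [m]
/n/ before /p/ (labial) → [m]
/m/ before /n/ (alveolar) → [n]

[ivimmompenni]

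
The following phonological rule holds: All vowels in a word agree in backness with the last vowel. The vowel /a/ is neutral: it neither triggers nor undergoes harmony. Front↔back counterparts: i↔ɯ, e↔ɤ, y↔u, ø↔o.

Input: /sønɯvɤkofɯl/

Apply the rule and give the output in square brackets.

/ø/ harmonizes with /ɯ/ ([+back]) → [o]

[sonɯvɤkofɯl]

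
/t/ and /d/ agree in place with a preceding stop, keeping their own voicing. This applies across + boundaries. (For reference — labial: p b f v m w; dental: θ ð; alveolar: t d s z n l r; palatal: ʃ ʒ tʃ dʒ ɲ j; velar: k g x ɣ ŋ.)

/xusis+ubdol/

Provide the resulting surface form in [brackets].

/d/ after /b/ (labial) → [b]

[xusis+ubbol]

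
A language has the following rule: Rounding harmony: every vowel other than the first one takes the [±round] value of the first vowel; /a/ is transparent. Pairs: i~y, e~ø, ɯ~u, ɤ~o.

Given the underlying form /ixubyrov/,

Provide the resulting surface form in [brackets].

/u/ harmonizes with /i/ ([-round]) → [ɯ]
/y/ harmonizes with /i/ ([-round]) → [i]
/o/ harmonizes with /i/ ([-round]) → [ɤ]

[ixɯbirɤv]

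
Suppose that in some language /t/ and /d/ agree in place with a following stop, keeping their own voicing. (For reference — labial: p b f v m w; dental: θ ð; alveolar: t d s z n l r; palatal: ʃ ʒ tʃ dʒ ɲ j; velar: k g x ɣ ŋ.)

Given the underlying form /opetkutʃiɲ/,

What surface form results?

/t/ before /k/ (velar) → [k]

[opekkutʃiɲ]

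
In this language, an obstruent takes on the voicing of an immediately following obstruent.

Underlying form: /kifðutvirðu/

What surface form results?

/f/ before /ð/ (voiced) → [v]
/t/ before /v/ (voiced) → [d]

[kivðudvirðu]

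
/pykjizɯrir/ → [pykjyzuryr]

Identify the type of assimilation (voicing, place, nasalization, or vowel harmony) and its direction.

vowel harmony, progressive

/i/→[y] /ɯ/→[u] /i/→[y].
Vowels agree with the first vowel, so the harmony is progressive.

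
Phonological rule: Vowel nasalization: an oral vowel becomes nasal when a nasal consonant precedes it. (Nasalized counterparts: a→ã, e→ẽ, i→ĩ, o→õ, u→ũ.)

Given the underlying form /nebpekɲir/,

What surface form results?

/e/ after nasal /n/ → [ẽ]
/i/ after nasal /ɲ/ → [ĩ]

[nẽbpekɲĩr]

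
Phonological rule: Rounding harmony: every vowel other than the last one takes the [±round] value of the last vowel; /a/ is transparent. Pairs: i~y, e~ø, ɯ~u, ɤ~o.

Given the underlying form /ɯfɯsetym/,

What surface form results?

/ɯ/ harmonizes with /y/ ([+round]) → [u]
/ɯ/ harmonizes with /y/ ([+round]) → [u]
/e/ harmonizes with /y/ ([+round]) → [ø]

[ufusøtym]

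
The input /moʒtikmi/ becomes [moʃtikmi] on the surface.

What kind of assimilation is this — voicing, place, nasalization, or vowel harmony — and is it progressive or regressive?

voicing assimilation, regressive

/ʒ/→[ʃ].
Each target copies a feature from the following segment, so the direction is regressive.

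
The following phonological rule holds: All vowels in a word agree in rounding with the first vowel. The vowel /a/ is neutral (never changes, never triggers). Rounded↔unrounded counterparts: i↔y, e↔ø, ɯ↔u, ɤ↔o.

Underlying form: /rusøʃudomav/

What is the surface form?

[rusøʃudomav]

no segment meets the rule's conditions; no change.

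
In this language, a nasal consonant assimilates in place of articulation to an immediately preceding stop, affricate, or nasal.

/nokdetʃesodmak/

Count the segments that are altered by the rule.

/m/ after /d/ (alveolar) → [n]
1 segment changes.

1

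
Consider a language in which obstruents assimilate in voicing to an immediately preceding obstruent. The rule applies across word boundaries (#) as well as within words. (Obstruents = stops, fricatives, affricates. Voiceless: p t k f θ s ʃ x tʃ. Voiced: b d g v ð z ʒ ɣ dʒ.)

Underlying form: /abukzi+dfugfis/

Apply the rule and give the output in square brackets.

[abuksi+dvugvis]

/z/ after /k/ (voiceless) → [s]
/f/ after /d/ (voiced) → [v]
/f/ after /g/ (voiced) → [v]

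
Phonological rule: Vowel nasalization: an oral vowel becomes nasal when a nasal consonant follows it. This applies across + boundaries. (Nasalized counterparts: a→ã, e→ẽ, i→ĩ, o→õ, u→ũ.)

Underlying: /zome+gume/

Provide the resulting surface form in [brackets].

/o/ before nasal /m/ → [õ]
/u/ before nasal /m/ → [ũ]

[zõme+gũme]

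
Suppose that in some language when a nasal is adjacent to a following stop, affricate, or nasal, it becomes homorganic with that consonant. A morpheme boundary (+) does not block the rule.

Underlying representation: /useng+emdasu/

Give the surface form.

[useŋg+endasu]

/n/ before /g/ (velar) → [ŋ]
/m/ before /d/ (alveolar) → [n]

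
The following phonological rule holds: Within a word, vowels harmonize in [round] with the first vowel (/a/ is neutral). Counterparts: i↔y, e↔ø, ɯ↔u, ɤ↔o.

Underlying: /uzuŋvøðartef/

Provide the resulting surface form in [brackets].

/e/ harmonizes with /u/ ([+round]) → [ø]

[uzuŋvøðartøf]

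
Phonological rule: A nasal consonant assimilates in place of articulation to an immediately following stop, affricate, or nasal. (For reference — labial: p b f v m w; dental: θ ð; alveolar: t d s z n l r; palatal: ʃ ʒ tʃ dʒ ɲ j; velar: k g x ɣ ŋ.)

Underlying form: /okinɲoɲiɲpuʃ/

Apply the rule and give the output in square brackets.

/n/ before /ɲ/ (palatal) → [ɲ]
/ɲ/ before /p/ (labial) → [m]

[okiɲɲoɲimpuʃ]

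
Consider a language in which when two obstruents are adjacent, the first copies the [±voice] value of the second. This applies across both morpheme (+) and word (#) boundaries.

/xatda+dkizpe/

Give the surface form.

[xadda+tkispe]

/t/ before /d/ (voiced) → [d]
/d/ before /k/ (voiceless) → [t]
/z/ before /p/ (voiceless) → [s]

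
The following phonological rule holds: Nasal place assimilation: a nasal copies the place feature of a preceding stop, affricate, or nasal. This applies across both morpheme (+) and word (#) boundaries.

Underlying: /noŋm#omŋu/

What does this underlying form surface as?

[noŋŋ#ommu]

/m/ after /ŋ/ (velar) → [ŋ]
/ŋ/ after /m/ (labial) → [m]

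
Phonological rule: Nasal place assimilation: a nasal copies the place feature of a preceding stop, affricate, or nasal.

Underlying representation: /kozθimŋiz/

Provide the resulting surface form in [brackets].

[kozθimmiz]

/ŋ/ after /m/ (labial) → [m]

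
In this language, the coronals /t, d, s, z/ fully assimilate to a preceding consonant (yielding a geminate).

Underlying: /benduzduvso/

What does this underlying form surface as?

[bennuzzuvvo]

/d/ after /n/ → [n] (total assimilation)
/d/ after /z/ → [z] (total assimilation)
/s/ after /v/ → [v] (total assimilation)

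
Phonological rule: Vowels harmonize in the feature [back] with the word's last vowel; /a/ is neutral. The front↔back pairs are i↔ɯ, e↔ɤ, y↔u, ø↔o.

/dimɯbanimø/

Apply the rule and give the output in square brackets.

[dimibanimø]

/ɯ/ harmonizes with /ø/ ([-back]) → [i]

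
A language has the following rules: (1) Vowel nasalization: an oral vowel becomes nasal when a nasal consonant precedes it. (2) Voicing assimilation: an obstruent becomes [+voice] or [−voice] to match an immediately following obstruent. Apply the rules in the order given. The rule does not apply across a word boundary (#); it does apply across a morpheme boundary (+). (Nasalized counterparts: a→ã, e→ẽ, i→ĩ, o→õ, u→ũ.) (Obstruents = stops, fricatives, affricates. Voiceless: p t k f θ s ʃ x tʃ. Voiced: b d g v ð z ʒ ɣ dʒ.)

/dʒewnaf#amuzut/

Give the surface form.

Rule 1: /a/ after nasal /n/ → [ã]
Rule 1: /u/ after nasal /m/ → [ũ]
After rule 1: dʒewnãf#amũzut
Rule 2: no segment meets the rule's conditions; no change.

[dʒewnãf#amũzut]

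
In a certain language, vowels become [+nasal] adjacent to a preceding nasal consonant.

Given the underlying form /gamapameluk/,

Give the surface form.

/a/ after nasal /m/ → [ã]
/e/ after nasal /m/ → [ẽ]

[gamãpamẽluk]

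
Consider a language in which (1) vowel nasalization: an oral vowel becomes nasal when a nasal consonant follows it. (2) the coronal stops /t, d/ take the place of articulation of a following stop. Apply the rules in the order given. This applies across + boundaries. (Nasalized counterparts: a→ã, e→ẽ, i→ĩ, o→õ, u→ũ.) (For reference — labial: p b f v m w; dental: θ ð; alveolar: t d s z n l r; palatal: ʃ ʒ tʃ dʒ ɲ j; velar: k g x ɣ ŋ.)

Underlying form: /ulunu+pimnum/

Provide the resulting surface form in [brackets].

[ulũnu+pĩmnũm]

Rule 1: /u/ before nasal /n/ → [ũ]
Rule 1: /i/ before nasal /m/ → [ĩ]
Rule 1: /u/ before nasal /m/ → [ũ]
After rule 1: ulũnu+pĩmnũm
Rule 2: no segment meets the rule's conditions; no change.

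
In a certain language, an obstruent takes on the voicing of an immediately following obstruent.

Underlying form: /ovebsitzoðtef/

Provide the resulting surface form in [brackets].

[ovepsidzoθtef]

/b/ before /s/ (voiceless) → [p]
/t/ before /z/ (voiced) → [d]
/ð/ before /t/ (voiceless) → [θ]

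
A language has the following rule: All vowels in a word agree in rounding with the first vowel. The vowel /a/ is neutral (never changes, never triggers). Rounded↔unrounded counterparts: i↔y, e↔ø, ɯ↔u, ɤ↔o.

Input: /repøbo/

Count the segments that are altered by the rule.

2

/ø/ harmonizes with /e/ ([-round]) → [e]
/o/ harmonizes with /e/ ([-round]) → [ɤ]
2 segments change.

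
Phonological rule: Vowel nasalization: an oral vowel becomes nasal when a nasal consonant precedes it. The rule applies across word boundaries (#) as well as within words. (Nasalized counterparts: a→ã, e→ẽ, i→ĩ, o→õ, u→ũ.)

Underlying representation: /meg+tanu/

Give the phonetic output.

/e/ after nasal /m/ → [ẽ]
/u/ after nasal /n/ → [ũ]

[mẽg+tanũ]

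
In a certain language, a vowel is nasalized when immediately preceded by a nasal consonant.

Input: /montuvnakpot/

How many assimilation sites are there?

/o/ after nasal /m/ → [õ]
/a/ after nasal /n/ → [ã]
2 segments change.

2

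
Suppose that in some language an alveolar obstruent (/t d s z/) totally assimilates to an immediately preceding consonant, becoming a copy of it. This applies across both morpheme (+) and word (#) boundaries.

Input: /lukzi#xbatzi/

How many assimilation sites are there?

2

/z/ after /k/ → [k] (total assimilation)
/z/ after /t/ → [t] (total assimilation)
2 segments change.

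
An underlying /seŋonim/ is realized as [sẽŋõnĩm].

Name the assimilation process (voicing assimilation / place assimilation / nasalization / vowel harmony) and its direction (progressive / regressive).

nasalization, regressive

/e/→[ẽ] /o/→[õ] /i/→[ĩ].
Each target copies a feature from the following segment, so the direction is regressive.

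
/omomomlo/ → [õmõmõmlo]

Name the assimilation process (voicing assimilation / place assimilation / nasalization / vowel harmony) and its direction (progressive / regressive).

nasalization, regressive

/o/→[õ] /o/→[õ] /o/→[õ].
Each target copies a feature from the following segment, so the direction is regressive.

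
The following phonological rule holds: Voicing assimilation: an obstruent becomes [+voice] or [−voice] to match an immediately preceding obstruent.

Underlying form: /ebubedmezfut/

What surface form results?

/f/ after /z/ (voiced) → [v]

[ebubedmezvut]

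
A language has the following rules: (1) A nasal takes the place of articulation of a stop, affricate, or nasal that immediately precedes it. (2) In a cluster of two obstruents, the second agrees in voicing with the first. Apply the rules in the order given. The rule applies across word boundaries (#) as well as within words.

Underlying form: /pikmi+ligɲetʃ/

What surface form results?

Rule 1: /m/ after /k/ (velar) → [ŋ]
Rule 1: /ɲ/ after /g/ (velar) → [ŋ]
After rule 1: pikŋi+ligŋetʃ
Rule 2: no segment meets the rule's conditions; no change.

[pikŋi+ligŋetʃ]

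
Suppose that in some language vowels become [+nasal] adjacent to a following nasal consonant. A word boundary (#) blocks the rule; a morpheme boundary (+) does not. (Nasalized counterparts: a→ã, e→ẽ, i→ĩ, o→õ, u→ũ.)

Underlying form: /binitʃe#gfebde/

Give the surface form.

/i/ before nasal /n/ → [ĩ]

[bĩnitʃe#gfebde]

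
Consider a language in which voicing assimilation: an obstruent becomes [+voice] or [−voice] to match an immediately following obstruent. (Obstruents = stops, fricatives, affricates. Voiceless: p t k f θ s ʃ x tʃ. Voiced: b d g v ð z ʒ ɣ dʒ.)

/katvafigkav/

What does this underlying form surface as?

/t/ before /v/ (voiced) → [d]
/g/ before /k/ (voiceless) → [k]

[kadvafikkav]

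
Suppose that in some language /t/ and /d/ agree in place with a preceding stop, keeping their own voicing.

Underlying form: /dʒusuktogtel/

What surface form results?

[dʒusukkogkel]

/t/ after /k/ (velar) → [k]
/t/ after /g/ (velar) → [k]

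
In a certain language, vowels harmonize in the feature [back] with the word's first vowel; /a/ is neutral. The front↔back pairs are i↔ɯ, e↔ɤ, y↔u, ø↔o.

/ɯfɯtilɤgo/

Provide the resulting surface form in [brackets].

[ɯfɯtɯlɤgo]

/i/ harmonizes with /ɯ/ ([+back]) → [ɯ]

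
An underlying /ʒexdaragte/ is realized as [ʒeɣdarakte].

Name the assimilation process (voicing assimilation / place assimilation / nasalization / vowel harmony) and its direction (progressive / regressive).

/x/→[ɣ] /g/→[k].
Each target copies a feature from the following segment, so the direction is regressive.

voicing assimilation, regressive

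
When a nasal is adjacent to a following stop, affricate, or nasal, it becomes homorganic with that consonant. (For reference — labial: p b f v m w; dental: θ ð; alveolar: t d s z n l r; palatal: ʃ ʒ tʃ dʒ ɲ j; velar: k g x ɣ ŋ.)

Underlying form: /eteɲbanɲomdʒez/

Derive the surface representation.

/ɲ/ before /b/ (labial) → [m]
/n/ before /ɲ/ (palatal) → [ɲ]
/m/ before /dʒ/ (palatal) → [ɲ]

[etembaɲɲoɲdʒez]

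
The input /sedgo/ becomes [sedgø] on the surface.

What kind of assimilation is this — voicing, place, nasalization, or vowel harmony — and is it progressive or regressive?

/o/→[ø].
Vowels agree with the first vowel, so the harmony is progressive.

vowel harmony, progressive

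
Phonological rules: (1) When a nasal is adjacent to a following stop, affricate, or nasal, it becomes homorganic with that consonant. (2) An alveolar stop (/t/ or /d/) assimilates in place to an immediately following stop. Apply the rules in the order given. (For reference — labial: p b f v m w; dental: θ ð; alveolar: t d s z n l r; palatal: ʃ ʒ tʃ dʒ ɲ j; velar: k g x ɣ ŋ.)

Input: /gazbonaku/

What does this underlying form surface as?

[gazbonaku]

Rule 1: no segment meets the rule's conditions; no change.
After rule 1: gazbonaku
Rule 2: no segment meets the rule's conditions; no change.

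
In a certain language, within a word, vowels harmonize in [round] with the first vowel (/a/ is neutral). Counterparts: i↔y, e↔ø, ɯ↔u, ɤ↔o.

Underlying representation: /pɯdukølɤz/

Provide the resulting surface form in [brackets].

/u/ harmonizes with /ɯ/ ([-round]) → [ɯ]
/ø/ harmonizes with /ɯ/ ([-round]) → [e]

[pɯdɯkelɤz]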